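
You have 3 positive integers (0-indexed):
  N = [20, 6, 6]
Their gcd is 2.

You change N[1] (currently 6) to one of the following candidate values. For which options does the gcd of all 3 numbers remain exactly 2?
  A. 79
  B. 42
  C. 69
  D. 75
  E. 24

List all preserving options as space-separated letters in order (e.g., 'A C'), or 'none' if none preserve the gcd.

Old gcd = 2; gcd of others (without N[1]) = 2
New gcd for candidate v: gcd(2, v). Preserves old gcd iff gcd(2, v) = 2.
  Option A: v=79, gcd(2,79)=1 -> changes
  Option B: v=42, gcd(2,42)=2 -> preserves
  Option C: v=69, gcd(2,69)=1 -> changes
  Option D: v=75, gcd(2,75)=1 -> changes
  Option E: v=24, gcd(2,24)=2 -> preserves

Answer: B E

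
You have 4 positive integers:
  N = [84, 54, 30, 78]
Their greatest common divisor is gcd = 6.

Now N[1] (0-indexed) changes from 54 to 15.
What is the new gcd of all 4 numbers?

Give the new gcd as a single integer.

Numbers: [84, 54, 30, 78], gcd = 6
Change: index 1, 54 -> 15
gcd of the OTHER numbers (without index 1): gcd([84, 30, 78]) = 6
New gcd = gcd(g_others, new_val) = gcd(6, 15) = 3

Answer: 3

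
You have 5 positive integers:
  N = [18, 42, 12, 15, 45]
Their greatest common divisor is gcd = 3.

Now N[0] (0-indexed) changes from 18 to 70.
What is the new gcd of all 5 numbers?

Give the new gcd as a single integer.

Numbers: [18, 42, 12, 15, 45], gcd = 3
Change: index 0, 18 -> 70
gcd of the OTHER numbers (without index 0): gcd([42, 12, 15, 45]) = 3
New gcd = gcd(g_others, new_val) = gcd(3, 70) = 1

Answer: 1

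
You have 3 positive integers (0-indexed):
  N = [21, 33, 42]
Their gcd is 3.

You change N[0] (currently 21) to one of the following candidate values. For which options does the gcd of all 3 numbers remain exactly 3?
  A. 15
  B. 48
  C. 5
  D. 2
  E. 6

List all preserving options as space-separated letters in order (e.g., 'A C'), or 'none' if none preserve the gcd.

Answer: A B E

Derivation:
Old gcd = 3; gcd of others (without N[0]) = 3
New gcd for candidate v: gcd(3, v). Preserves old gcd iff gcd(3, v) = 3.
  Option A: v=15, gcd(3,15)=3 -> preserves
  Option B: v=48, gcd(3,48)=3 -> preserves
  Option C: v=5, gcd(3,5)=1 -> changes
  Option D: v=2, gcd(3,2)=1 -> changes
  Option E: v=6, gcd(3,6)=3 -> preserves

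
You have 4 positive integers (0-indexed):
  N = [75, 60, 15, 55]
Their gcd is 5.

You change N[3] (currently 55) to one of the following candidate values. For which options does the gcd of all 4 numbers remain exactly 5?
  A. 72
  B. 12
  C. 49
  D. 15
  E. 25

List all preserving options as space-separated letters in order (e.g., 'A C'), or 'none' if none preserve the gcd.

Old gcd = 5; gcd of others (without N[3]) = 15
New gcd for candidate v: gcd(15, v). Preserves old gcd iff gcd(15, v) = 5.
  Option A: v=72, gcd(15,72)=3 -> changes
  Option B: v=12, gcd(15,12)=3 -> changes
  Option C: v=49, gcd(15,49)=1 -> changes
  Option D: v=15, gcd(15,15)=15 -> changes
  Option E: v=25, gcd(15,25)=5 -> preserves

Answer: E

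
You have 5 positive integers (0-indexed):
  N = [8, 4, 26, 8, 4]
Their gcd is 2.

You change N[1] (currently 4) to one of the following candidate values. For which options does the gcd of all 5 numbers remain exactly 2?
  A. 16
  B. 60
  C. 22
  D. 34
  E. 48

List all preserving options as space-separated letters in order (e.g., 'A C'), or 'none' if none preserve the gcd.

Old gcd = 2; gcd of others (without N[1]) = 2
New gcd for candidate v: gcd(2, v). Preserves old gcd iff gcd(2, v) = 2.
  Option A: v=16, gcd(2,16)=2 -> preserves
  Option B: v=60, gcd(2,60)=2 -> preserves
  Option C: v=22, gcd(2,22)=2 -> preserves
  Option D: v=34, gcd(2,34)=2 -> preserves
  Option E: v=48, gcd(2,48)=2 -> preserves

Answer: A B C D E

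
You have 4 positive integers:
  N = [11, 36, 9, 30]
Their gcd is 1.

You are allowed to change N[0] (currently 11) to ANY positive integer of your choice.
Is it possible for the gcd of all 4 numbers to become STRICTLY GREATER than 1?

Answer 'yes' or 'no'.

Answer: yes

Derivation:
Current gcd = 1
gcd of all OTHER numbers (without N[0]=11): gcd([36, 9, 30]) = 3
The new gcd after any change is gcd(3, new_value).
This can be at most 3.
Since 3 > old gcd 1, the gcd CAN increase (e.g., set N[0] = 3).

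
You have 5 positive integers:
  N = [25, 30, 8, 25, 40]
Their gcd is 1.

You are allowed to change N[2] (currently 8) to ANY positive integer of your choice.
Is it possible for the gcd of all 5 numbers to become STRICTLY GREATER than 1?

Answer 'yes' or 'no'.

Answer: yes

Derivation:
Current gcd = 1
gcd of all OTHER numbers (without N[2]=8): gcd([25, 30, 25, 40]) = 5
The new gcd after any change is gcd(5, new_value).
This can be at most 5.
Since 5 > old gcd 1, the gcd CAN increase (e.g., set N[2] = 5).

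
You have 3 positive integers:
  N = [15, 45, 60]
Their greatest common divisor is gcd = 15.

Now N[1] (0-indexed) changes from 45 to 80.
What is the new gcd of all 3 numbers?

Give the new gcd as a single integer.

Answer: 5

Derivation:
Numbers: [15, 45, 60], gcd = 15
Change: index 1, 45 -> 80
gcd of the OTHER numbers (without index 1): gcd([15, 60]) = 15
New gcd = gcd(g_others, new_val) = gcd(15, 80) = 5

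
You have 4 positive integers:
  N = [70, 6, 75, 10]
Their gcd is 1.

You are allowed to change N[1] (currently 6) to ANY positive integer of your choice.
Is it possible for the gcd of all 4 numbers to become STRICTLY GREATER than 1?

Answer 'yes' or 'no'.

Answer: yes

Derivation:
Current gcd = 1
gcd of all OTHER numbers (without N[1]=6): gcd([70, 75, 10]) = 5
The new gcd after any change is gcd(5, new_value).
This can be at most 5.
Since 5 > old gcd 1, the gcd CAN increase (e.g., set N[1] = 5).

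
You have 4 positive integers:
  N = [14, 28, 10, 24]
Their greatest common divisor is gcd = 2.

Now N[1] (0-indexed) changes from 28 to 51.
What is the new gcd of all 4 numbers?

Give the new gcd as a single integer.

Numbers: [14, 28, 10, 24], gcd = 2
Change: index 1, 28 -> 51
gcd of the OTHER numbers (without index 1): gcd([14, 10, 24]) = 2
New gcd = gcd(g_others, new_val) = gcd(2, 51) = 1

Answer: 1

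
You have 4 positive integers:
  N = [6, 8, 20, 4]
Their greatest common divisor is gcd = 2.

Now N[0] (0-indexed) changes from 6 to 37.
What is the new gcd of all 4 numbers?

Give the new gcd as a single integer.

Numbers: [6, 8, 20, 4], gcd = 2
Change: index 0, 6 -> 37
gcd of the OTHER numbers (without index 0): gcd([8, 20, 4]) = 4
New gcd = gcd(g_others, new_val) = gcd(4, 37) = 1

Answer: 1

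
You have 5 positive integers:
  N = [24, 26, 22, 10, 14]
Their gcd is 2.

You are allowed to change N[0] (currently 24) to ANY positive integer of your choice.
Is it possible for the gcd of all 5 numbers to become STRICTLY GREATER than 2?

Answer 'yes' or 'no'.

Current gcd = 2
gcd of all OTHER numbers (without N[0]=24): gcd([26, 22, 10, 14]) = 2
The new gcd after any change is gcd(2, new_value).
This can be at most 2.
Since 2 = old gcd 2, the gcd can only stay the same or decrease.

Answer: no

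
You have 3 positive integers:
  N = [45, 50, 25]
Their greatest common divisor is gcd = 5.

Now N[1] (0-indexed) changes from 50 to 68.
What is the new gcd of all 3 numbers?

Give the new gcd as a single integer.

Numbers: [45, 50, 25], gcd = 5
Change: index 1, 50 -> 68
gcd of the OTHER numbers (without index 1): gcd([45, 25]) = 5
New gcd = gcd(g_others, new_val) = gcd(5, 68) = 1

Answer: 1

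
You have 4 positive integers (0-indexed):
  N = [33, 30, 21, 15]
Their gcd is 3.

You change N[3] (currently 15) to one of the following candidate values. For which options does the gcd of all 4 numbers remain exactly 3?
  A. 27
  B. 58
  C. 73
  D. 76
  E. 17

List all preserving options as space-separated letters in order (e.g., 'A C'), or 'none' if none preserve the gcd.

Old gcd = 3; gcd of others (without N[3]) = 3
New gcd for candidate v: gcd(3, v). Preserves old gcd iff gcd(3, v) = 3.
  Option A: v=27, gcd(3,27)=3 -> preserves
  Option B: v=58, gcd(3,58)=1 -> changes
  Option C: v=73, gcd(3,73)=1 -> changes
  Option D: v=76, gcd(3,76)=1 -> changes
  Option E: v=17, gcd(3,17)=1 -> changes

Answer: A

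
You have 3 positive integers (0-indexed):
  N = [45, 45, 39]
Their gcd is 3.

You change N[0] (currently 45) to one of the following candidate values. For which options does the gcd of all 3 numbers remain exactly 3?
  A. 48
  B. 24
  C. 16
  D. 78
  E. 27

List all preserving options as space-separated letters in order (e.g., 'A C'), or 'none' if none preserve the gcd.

Answer: A B D E

Derivation:
Old gcd = 3; gcd of others (without N[0]) = 3
New gcd for candidate v: gcd(3, v). Preserves old gcd iff gcd(3, v) = 3.
  Option A: v=48, gcd(3,48)=3 -> preserves
  Option B: v=24, gcd(3,24)=3 -> preserves
  Option C: v=16, gcd(3,16)=1 -> changes
  Option D: v=78, gcd(3,78)=3 -> preserves
  Option E: v=27, gcd(3,27)=3 -> preserves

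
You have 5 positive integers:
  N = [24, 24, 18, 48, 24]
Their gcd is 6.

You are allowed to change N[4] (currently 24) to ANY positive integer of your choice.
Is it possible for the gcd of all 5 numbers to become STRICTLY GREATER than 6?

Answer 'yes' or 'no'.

Answer: no

Derivation:
Current gcd = 6
gcd of all OTHER numbers (without N[4]=24): gcd([24, 24, 18, 48]) = 6
The new gcd after any change is gcd(6, new_value).
This can be at most 6.
Since 6 = old gcd 6, the gcd can only stay the same or decrease.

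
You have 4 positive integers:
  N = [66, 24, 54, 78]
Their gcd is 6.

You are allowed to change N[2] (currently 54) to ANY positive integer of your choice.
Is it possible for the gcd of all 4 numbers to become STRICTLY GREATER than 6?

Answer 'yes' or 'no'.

Current gcd = 6
gcd of all OTHER numbers (without N[2]=54): gcd([66, 24, 78]) = 6
The new gcd after any change is gcd(6, new_value).
This can be at most 6.
Since 6 = old gcd 6, the gcd can only stay the same or decrease.

Answer: no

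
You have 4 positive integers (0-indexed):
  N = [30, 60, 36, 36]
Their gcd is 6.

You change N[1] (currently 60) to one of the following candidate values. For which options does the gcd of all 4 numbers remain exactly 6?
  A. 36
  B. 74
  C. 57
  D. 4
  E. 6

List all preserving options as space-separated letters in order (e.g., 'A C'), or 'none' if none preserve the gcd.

Answer: A E

Derivation:
Old gcd = 6; gcd of others (without N[1]) = 6
New gcd for candidate v: gcd(6, v). Preserves old gcd iff gcd(6, v) = 6.
  Option A: v=36, gcd(6,36)=6 -> preserves
  Option B: v=74, gcd(6,74)=2 -> changes
  Option C: v=57, gcd(6,57)=3 -> changes
  Option D: v=4, gcd(6,4)=2 -> changes
  Option E: v=6, gcd(6,6)=6 -> preserves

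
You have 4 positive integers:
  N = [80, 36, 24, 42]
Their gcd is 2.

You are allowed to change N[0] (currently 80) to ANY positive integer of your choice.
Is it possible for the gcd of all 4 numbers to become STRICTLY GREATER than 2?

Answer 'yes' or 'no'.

Current gcd = 2
gcd of all OTHER numbers (without N[0]=80): gcd([36, 24, 42]) = 6
The new gcd after any change is gcd(6, new_value).
This can be at most 6.
Since 6 > old gcd 2, the gcd CAN increase (e.g., set N[0] = 6).

Answer: yes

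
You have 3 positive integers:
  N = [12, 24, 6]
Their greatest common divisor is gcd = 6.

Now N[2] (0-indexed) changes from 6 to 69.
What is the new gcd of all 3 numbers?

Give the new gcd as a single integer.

Numbers: [12, 24, 6], gcd = 6
Change: index 2, 6 -> 69
gcd of the OTHER numbers (without index 2): gcd([12, 24]) = 12
New gcd = gcd(g_others, new_val) = gcd(12, 69) = 3

Answer: 3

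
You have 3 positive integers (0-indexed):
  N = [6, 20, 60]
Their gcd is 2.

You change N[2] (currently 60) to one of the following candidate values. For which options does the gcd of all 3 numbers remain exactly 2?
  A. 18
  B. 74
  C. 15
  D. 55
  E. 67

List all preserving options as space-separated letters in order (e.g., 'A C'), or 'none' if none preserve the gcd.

Old gcd = 2; gcd of others (without N[2]) = 2
New gcd for candidate v: gcd(2, v). Preserves old gcd iff gcd(2, v) = 2.
  Option A: v=18, gcd(2,18)=2 -> preserves
  Option B: v=74, gcd(2,74)=2 -> preserves
  Option C: v=15, gcd(2,15)=1 -> changes
  Option D: v=55, gcd(2,55)=1 -> changes
  Option E: v=67, gcd(2,67)=1 -> changes

Answer: A B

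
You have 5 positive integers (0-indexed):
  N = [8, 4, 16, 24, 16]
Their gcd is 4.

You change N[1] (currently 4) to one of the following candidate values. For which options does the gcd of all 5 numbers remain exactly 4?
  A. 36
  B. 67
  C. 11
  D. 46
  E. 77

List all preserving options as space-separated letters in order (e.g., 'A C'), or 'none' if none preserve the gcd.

Old gcd = 4; gcd of others (without N[1]) = 8
New gcd for candidate v: gcd(8, v). Preserves old gcd iff gcd(8, v) = 4.
  Option A: v=36, gcd(8,36)=4 -> preserves
  Option B: v=67, gcd(8,67)=1 -> changes
  Option C: v=11, gcd(8,11)=1 -> changes
  Option D: v=46, gcd(8,46)=2 -> changes
  Option E: v=77, gcd(8,77)=1 -> changes

Answer: A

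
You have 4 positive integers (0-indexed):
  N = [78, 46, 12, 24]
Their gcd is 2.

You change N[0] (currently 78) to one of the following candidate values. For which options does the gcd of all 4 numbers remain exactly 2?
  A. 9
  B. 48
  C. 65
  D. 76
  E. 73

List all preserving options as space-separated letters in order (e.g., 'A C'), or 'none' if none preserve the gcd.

Answer: B D

Derivation:
Old gcd = 2; gcd of others (without N[0]) = 2
New gcd for candidate v: gcd(2, v). Preserves old gcd iff gcd(2, v) = 2.
  Option A: v=9, gcd(2,9)=1 -> changes
  Option B: v=48, gcd(2,48)=2 -> preserves
  Option C: v=65, gcd(2,65)=1 -> changes
  Option D: v=76, gcd(2,76)=2 -> preserves
  Option E: v=73, gcd(2,73)=1 -> changes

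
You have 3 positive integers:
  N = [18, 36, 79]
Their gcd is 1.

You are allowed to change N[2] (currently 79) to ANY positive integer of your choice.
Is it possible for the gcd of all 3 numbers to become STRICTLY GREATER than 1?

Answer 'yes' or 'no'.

Current gcd = 1
gcd of all OTHER numbers (without N[2]=79): gcd([18, 36]) = 18
The new gcd after any change is gcd(18, new_value).
This can be at most 18.
Since 18 > old gcd 1, the gcd CAN increase (e.g., set N[2] = 18).

Answer: yes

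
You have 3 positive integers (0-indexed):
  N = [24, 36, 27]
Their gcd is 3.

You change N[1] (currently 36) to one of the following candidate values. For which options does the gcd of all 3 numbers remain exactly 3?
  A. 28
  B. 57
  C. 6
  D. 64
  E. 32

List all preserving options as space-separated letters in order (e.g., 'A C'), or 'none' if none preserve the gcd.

Answer: B C

Derivation:
Old gcd = 3; gcd of others (without N[1]) = 3
New gcd for candidate v: gcd(3, v). Preserves old gcd iff gcd(3, v) = 3.
  Option A: v=28, gcd(3,28)=1 -> changes
  Option B: v=57, gcd(3,57)=3 -> preserves
  Option C: v=6, gcd(3,6)=3 -> preserves
  Option D: v=64, gcd(3,64)=1 -> changes
  Option E: v=32, gcd(3,32)=1 -> changes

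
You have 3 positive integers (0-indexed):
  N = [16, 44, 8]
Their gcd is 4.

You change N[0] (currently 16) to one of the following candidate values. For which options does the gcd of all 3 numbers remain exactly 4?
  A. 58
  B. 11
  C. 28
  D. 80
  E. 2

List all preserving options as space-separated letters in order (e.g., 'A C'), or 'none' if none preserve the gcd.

Answer: C D

Derivation:
Old gcd = 4; gcd of others (without N[0]) = 4
New gcd for candidate v: gcd(4, v). Preserves old gcd iff gcd(4, v) = 4.
  Option A: v=58, gcd(4,58)=2 -> changes
  Option B: v=11, gcd(4,11)=1 -> changes
  Option C: v=28, gcd(4,28)=4 -> preserves
  Option D: v=80, gcd(4,80)=4 -> preserves
  Option E: v=2, gcd(4,2)=2 -> changes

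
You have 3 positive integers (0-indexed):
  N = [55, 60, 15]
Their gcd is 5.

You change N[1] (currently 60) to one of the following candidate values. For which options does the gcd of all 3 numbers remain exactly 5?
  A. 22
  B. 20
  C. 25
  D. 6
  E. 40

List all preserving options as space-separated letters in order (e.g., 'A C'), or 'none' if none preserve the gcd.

Answer: B C E

Derivation:
Old gcd = 5; gcd of others (without N[1]) = 5
New gcd for candidate v: gcd(5, v). Preserves old gcd iff gcd(5, v) = 5.
  Option A: v=22, gcd(5,22)=1 -> changes
  Option B: v=20, gcd(5,20)=5 -> preserves
  Option C: v=25, gcd(5,25)=5 -> preserves
  Option D: v=6, gcd(5,6)=1 -> changes
  Option E: v=40, gcd(5,40)=5 -> preserves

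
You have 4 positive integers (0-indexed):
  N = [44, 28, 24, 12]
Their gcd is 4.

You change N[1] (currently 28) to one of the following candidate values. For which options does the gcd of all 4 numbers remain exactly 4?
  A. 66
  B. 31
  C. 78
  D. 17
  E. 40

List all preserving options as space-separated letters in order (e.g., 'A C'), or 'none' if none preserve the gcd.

Answer: E

Derivation:
Old gcd = 4; gcd of others (without N[1]) = 4
New gcd for candidate v: gcd(4, v). Preserves old gcd iff gcd(4, v) = 4.
  Option A: v=66, gcd(4,66)=2 -> changes
  Option B: v=31, gcd(4,31)=1 -> changes
  Option C: v=78, gcd(4,78)=2 -> changes
  Option D: v=17, gcd(4,17)=1 -> changes
  Option E: v=40, gcd(4,40)=4 -> preserves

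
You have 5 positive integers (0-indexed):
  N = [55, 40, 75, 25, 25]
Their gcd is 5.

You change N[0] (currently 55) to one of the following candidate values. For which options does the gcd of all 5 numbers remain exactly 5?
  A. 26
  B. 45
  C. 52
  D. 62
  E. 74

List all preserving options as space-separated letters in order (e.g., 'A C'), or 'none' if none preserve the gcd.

Old gcd = 5; gcd of others (without N[0]) = 5
New gcd for candidate v: gcd(5, v). Preserves old gcd iff gcd(5, v) = 5.
  Option A: v=26, gcd(5,26)=1 -> changes
  Option B: v=45, gcd(5,45)=5 -> preserves
  Option C: v=52, gcd(5,52)=1 -> changes
  Option D: v=62, gcd(5,62)=1 -> changes
  Option E: v=74, gcd(5,74)=1 -> changes

Answer: B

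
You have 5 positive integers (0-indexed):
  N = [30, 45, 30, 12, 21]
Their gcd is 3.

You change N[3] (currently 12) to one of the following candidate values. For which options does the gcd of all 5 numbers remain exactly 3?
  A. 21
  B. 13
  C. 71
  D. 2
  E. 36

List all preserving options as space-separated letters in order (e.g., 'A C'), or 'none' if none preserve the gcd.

Old gcd = 3; gcd of others (without N[3]) = 3
New gcd for candidate v: gcd(3, v). Preserves old gcd iff gcd(3, v) = 3.
  Option A: v=21, gcd(3,21)=3 -> preserves
  Option B: v=13, gcd(3,13)=1 -> changes
  Option C: v=71, gcd(3,71)=1 -> changes
  Option D: v=2, gcd(3,2)=1 -> changes
  Option E: v=36, gcd(3,36)=3 -> preserves

Answer: A E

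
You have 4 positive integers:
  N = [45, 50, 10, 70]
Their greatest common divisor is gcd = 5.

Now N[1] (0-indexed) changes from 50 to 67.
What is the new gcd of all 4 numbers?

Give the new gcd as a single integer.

Numbers: [45, 50, 10, 70], gcd = 5
Change: index 1, 50 -> 67
gcd of the OTHER numbers (without index 1): gcd([45, 10, 70]) = 5
New gcd = gcd(g_others, new_val) = gcd(5, 67) = 1

Answer: 1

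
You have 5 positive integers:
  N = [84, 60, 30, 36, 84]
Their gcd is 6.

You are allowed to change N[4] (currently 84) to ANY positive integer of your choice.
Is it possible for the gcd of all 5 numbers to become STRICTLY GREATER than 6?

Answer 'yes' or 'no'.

Answer: no

Derivation:
Current gcd = 6
gcd of all OTHER numbers (without N[4]=84): gcd([84, 60, 30, 36]) = 6
The new gcd after any change is gcd(6, new_value).
This can be at most 6.
Since 6 = old gcd 6, the gcd can only stay the same or decrease.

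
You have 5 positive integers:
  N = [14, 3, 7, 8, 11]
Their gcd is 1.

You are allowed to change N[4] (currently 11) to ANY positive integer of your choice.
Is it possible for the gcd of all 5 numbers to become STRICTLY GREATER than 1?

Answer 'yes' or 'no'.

Answer: no

Derivation:
Current gcd = 1
gcd of all OTHER numbers (without N[4]=11): gcd([14, 3, 7, 8]) = 1
The new gcd after any change is gcd(1, new_value).
This can be at most 1.
Since 1 = old gcd 1, the gcd can only stay the same or decrease.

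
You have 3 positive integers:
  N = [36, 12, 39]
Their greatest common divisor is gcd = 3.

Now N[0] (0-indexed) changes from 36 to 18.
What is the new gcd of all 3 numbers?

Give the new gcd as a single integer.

Answer: 3

Derivation:
Numbers: [36, 12, 39], gcd = 3
Change: index 0, 36 -> 18
gcd of the OTHER numbers (without index 0): gcd([12, 39]) = 3
New gcd = gcd(g_others, new_val) = gcd(3, 18) = 3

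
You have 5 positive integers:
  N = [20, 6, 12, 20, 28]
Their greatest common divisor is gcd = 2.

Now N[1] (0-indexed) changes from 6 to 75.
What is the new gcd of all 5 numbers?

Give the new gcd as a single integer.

Answer: 1

Derivation:
Numbers: [20, 6, 12, 20, 28], gcd = 2
Change: index 1, 6 -> 75
gcd of the OTHER numbers (without index 1): gcd([20, 12, 20, 28]) = 4
New gcd = gcd(g_others, new_val) = gcd(4, 75) = 1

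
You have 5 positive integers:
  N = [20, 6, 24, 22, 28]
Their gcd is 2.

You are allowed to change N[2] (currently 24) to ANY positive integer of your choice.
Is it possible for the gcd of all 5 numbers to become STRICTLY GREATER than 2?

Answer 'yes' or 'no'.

Answer: no

Derivation:
Current gcd = 2
gcd of all OTHER numbers (without N[2]=24): gcd([20, 6, 22, 28]) = 2
The new gcd after any change is gcd(2, new_value).
This can be at most 2.
Since 2 = old gcd 2, the gcd can only stay the same or decrease.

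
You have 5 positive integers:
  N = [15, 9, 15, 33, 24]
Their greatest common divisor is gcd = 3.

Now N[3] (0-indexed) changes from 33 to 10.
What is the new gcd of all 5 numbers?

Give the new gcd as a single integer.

Answer: 1

Derivation:
Numbers: [15, 9, 15, 33, 24], gcd = 3
Change: index 3, 33 -> 10
gcd of the OTHER numbers (without index 3): gcd([15, 9, 15, 24]) = 3
New gcd = gcd(g_others, new_val) = gcd(3, 10) = 1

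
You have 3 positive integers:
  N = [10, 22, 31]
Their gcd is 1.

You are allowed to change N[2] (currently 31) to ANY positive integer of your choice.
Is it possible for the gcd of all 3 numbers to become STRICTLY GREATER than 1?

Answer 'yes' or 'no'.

Current gcd = 1
gcd of all OTHER numbers (without N[2]=31): gcd([10, 22]) = 2
The new gcd after any change is gcd(2, new_value).
This can be at most 2.
Since 2 > old gcd 1, the gcd CAN increase (e.g., set N[2] = 2).

Answer: yes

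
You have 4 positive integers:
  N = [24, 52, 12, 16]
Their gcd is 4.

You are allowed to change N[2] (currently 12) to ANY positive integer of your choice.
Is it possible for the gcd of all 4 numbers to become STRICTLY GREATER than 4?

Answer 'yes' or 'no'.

Current gcd = 4
gcd of all OTHER numbers (without N[2]=12): gcd([24, 52, 16]) = 4
The new gcd after any change is gcd(4, new_value).
This can be at most 4.
Since 4 = old gcd 4, the gcd can only stay the same or decrease.

Answer: no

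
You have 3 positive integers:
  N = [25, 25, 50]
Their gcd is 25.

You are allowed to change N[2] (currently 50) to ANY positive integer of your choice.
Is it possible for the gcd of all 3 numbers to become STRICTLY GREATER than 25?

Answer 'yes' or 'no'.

Current gcd = 25
gcd of all OTHER numbers (without N[2]=50): gcd([25, 25]) = 25
The new gcd after any change is gcd(25, new_value).
This can be at most 25.
Since 25 = old gcd 25, the gcd can only stay the same or decrease.

Answer: no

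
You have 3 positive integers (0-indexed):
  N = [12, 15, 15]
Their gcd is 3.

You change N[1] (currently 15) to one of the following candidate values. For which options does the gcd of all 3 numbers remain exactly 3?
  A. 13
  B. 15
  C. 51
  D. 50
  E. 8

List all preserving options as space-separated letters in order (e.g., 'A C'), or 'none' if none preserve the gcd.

Old gcd = 3; gcd of others (without N[1]) = 3
New gcd for candidate v: gcd(3, v). Preserves old gcd iff gcd(3, v) = 3.
  Option A: v=13, gcd(3,13)=1 -> changes
  Option B: v=15, gcd(3,15)=3 -> preserves
  Option C: v=51, gcd(3,51)=3 -> preserves
  Option D: v=50, gcd(3,50)=1 -> changes
  Option E: v=8, gcd(3,8)=1 -> changes

Answer: B C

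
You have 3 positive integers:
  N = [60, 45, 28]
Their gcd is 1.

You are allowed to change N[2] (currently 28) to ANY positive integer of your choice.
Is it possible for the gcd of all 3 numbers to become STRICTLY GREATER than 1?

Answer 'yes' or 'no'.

Current gcd = 1
gcd of all OTHER numbers (without N[2]=28): gcd([60, 45]) = 15
The new gcd after any change is gcd(15, new_value).
This can be at most 15.
Since 15 > old gcd 1, the gcd CAN increase (e.g., set N[2] = 15).

Answer: yes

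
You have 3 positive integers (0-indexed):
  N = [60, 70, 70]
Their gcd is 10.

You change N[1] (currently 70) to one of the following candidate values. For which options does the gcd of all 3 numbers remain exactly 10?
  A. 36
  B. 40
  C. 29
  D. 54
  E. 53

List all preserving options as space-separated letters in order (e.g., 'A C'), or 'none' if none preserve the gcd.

Answer: B

Derivation:
Old gcd = 10; gcd of others (without N[1]) = 10
New gcd for candidate v: gcd(10, v). Preserves old gcd iff gcd(10, v) = 10.
  Option A: v=36, gcd(10,36)=2 -> changes
  Option B: v=40, gcd(10,40)=10 -> preserves
  Option C: v=29, gcd(10,29)=1 -> changes
  Option D: v=54, gcd(10,54)=2 -> changes
  Option E: v=53, gcd(10,53)=1 -> changes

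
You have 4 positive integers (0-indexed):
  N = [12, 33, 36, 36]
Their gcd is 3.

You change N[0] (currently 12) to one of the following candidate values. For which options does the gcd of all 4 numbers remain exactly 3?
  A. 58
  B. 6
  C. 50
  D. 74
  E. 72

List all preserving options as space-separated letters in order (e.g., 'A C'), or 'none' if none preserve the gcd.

Old gcd = 3; gcd of others (without N[0]) = 3
New gcd for candidate v: gcd(3, v). Preserves old gcd iff gcd(3, v) = 3.
  Option A: v=58, gcd(3,58)=1 -> changes
  Option B: v=6, gcd(3,6)=3 -> preserves
  Option C: v=50, gcd(3,50)=1 -> changes
  Option D: v=74, gcd(3,74)=1 -> changes
  Option E: v=72, gcd(3,72)=3 -> preserves

Answer: B E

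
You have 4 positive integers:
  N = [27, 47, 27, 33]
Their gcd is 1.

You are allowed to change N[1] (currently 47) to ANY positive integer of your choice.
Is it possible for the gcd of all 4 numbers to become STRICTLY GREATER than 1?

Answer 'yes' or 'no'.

Answer: yes

Derivation:
Current gcd = 1
gcd of all OTHER numbers (without N[1]=47): gcd([27, 27, 33]) = 3
The new gcd after any change is gcd(3, new_value).
This can be at most 3.
Since 3 > old gcd 1, the gcd CAN increase (e.g., set N[1] = 3).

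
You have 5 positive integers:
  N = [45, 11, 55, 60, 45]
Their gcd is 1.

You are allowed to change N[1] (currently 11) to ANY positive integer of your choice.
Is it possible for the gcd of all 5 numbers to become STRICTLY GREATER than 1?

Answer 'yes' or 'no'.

Current gcd = 1
gcd of all OTHER numbers (without N[1]=11): gcd([45, 55, 60, 45]) = 5
The new gcd after any change is gcd(5, new_value).
This can be at most 5.
Since 5 > old gcd 1, the gcd CAN increase (e.g., set N[1] = 5).

Answer: yes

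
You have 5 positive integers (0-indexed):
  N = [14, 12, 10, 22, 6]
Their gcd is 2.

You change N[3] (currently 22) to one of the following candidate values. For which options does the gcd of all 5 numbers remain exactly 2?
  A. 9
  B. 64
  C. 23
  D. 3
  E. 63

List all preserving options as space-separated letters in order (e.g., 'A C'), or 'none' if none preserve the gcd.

Old gcd = 2; gcd of others (without N[3]) = 2
New gcd for candidate v: gcd(2, v). Preserves old gcd iff gcd(2, v) = 2.
  Option A: v=9, gcd(2,9)=1 -> changes
  Option B: v=64, gcd(2,64)=2 -> preserves
  Option C: v=23, gcd(2,23)=1 -> changes
  Option D: v=3, gcd(2,3)=1 -> changes
  Option E: v=63, gcd(2,63)=1 -> changes

Answer: B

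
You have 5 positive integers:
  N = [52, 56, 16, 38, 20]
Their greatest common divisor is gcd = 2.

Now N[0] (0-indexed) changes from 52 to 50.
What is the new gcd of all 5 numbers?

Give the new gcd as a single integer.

Numbers: [52, 56, 16, 38, 20], gcd = 2
Change: index 0, 52 -> 50
gcd of the OTHER numbers (without index 0): gcd([56, 16, 38, 20]) = 2
New gcd = gcd(g_others, new_val) = gcd(2, 50) = 2

Answer: 2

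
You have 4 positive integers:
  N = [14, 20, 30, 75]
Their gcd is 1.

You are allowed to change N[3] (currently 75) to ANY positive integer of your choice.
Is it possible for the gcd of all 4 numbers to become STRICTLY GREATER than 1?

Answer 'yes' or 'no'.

Current gcd = 1
gcd of all OTHER numbers (without N[3]=75): gcd([14, 20, 30]) = 2
The new gcd after any change is gcd(2, new_value).
This can be at most 2.
Since 2 > old gcd 1, the gcd CAN increase (e.g., set N[3] = 2).

Answer: yes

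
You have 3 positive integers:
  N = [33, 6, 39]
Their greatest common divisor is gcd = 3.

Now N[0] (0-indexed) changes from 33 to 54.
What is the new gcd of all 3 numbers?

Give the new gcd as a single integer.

Answer: 3

Derivation:
Numbers: [33, 6, 39], gcd = 3
Change: index 0, 33 -> 54
gcd of the OTHER numbers (without index 0): gcd([6, 39]) = 3
New gcd = gcd(g_others, new_val) = gcd(3, 54) = 3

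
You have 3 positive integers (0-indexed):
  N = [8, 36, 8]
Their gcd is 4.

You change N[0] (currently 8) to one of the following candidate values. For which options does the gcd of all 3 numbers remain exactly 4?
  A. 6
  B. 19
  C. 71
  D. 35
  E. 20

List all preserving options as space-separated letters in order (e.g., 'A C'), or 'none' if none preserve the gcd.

Old gcd = 4; gcd of others (without N[0]) = 4
New gcd for candidate v: gcd(4, v). Preserves old gcd iff gcd(4, v) = 4.
  Option A: v=6, gcd(4,6)=2 -> changes
  Option B: v=19, gcd(4,19)=1 -> changes
  Option C: v=71, gcd(4,71)=1 -> changes
  Option D: v=35, gcd(4,35)=1 -> changes
  Option E: v=20, gcd(4,20)=4 -> preserves

Answer: E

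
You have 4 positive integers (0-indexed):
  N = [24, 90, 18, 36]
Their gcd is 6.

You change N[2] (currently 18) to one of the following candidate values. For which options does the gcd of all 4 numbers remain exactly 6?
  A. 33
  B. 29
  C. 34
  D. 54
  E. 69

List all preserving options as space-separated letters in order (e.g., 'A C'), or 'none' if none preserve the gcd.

Answer: D

Derivation:
Old gcd = 6; gcd of others (without N[2]) = 6
New gcd for candidate v: gcd(6, v). Preserves old gcd iff gcd(6, v) = 6.
  Option A: v=33, gcd(6,33)=3 -> changes
  Option B: v=29, gcd(6,29)=1 -> changes
  Option C: v=34, gcd(6,34)=2 -> changes
  Option D: v=54, gcd(6,54)=6 -> preserves
  Option E: v=69, gcd(6,69)=3 -> changes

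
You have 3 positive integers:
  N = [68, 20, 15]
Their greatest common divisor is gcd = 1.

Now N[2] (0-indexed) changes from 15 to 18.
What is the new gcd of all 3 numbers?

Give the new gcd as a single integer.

Answer: 2

Derivation:
Numbers: [68, 20, 15], gcd = 1
Change: index 2, 15 -> 18
gcd of the OTHER numbers (without index 2): gcd([68, 20]) = 4
New gcd = gcd(g_others, new_val) = gcd(4, 18) = 2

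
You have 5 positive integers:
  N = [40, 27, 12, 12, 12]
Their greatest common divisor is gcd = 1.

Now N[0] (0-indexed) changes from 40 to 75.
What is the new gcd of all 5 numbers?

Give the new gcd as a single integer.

Answer: 3

Derivation:
Numbers: [40, 27, 12, 12, 12], gcd = 1
Change: index 0, 40 -> 75
gcd of the OTHER numbers (without index 0): gcd([27, 12, 12, 12]) = 3
New gcd = gcd(g_others, new_val) = gcd(3, 75) = 3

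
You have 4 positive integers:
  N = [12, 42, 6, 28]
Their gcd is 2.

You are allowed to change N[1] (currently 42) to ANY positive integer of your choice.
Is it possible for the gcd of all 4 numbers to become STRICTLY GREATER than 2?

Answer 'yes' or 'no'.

Answer: no

Derivation:
Current gcd = 2
gcd of all OTHER numbers (without N[1]=42): gcd([12, 6, 28]) = 2
The new gcd after any change is gcd(2, new_value).
This can be at most 2.
Since 2 = old gcd 2, the gcd can only stay the same or decrease.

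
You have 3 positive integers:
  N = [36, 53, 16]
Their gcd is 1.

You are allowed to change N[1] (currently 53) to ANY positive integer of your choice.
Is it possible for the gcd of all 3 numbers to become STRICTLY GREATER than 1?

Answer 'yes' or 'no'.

Current gcd = 1
gcd of all OTHER numbers (without N[1]=53): gcd([36, 16]) = 4
The new gcd after any change is gcd(4, new_value).
This can be at most 4.
Since 4 > old gcd 1, the gcd CAN increase (e.g., set N[1] = 4).

Answer: yes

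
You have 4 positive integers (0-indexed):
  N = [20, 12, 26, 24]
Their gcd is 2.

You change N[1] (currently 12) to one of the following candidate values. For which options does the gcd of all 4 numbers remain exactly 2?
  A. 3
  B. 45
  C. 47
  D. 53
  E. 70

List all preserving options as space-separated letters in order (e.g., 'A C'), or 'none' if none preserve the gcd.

Answer: E

Derivation:
Old gcd = 2; gcd of others (without N[1]) = 2
New gcd for candidate v: gcd(2, v). Preserves old gcd iff gcd(2, v) = 2.
  Option A: v=3, gcd(2,3)=1 -> changes
  Option B: v=45, gcd(2,45)=1 -> changes
  Option C: v=47, gcd(2,47)=1 -> changes
  Option D: v=53, gcd(2,53)=1 -> changes
  Option E: v=70, gcd(2,70)=2 -> preserves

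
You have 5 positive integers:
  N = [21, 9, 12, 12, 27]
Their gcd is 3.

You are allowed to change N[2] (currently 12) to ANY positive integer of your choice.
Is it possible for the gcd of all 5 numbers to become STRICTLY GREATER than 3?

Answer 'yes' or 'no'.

Current gcd = 3
gcd of all OTHER numbers (without N[2]=12): gcd([21, 9, 12, 27]) = 3
The new gcd after any change is gcd(3, new_value).
This can be at most 3.
Since 3 = old gcd 3, the gcd can only stay the same or decrease.

Answer: no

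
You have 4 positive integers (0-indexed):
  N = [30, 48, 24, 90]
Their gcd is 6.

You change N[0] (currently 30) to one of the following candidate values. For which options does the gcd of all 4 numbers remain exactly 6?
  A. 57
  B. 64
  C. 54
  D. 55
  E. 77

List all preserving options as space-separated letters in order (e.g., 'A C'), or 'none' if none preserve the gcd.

Old gcd = 6; gcd of others (without N[0]) = 6
New gcd for candidate v: gcd(6, v). Preserves old gcd iff gcd(6, v) = 6.
  Option A: v=57, gcd(6,57)=3 -> changes
  Option B: v=64, gcd(6,64)=2 -> changes
  Option C: v=54, gcd(6,54)=6 -> preserves
  Option D: v=55, gcd(6,55)=1 -> changes
  Option E: v=77, gcd(6,77)=1 -> changes

Answer: C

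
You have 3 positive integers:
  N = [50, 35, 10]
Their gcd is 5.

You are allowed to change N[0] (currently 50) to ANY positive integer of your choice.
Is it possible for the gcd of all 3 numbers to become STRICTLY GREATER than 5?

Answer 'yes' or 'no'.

Current gcd = 5
gcd of all OTHER numbers (without N[0]=50): gcd([35, 10]) = 5
The new gcd after any change is gcd(5, new_value).
This can be at most 5.
Since 5 = old gcd 5, the gcd can only stay the same or decrease.

Answer: no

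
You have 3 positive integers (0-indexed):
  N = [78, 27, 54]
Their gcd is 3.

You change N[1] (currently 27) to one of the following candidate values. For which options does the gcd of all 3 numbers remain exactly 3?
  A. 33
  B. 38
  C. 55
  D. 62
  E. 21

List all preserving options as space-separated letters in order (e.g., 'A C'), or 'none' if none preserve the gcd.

Answer: A E

Derivation:
Old gcd = 3; gcd of others (without N[1]) = 6
New gcd for candidate v: gcd(6, v). Preserves old gcd iff gcd(6, v) = 3.
  Option A: v=33, gcd(6,33)=3 -> preserves
  Option B: v=38, gcd(6,38)=2 -> changes
  Option C: v=55, gcd(6,55)=1 -> changes
  Option D: v=62, gcd(6,62)=2 -> changes
  Option E: v=21, gcd(6,21)=3 -> preserves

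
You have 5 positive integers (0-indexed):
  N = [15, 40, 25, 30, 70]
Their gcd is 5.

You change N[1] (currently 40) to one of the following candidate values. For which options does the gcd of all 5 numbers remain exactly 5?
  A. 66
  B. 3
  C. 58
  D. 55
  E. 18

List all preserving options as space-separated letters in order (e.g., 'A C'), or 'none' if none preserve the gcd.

Old gcd = 5; gcd of others (without N[1]) = 5
New gcd for candidate v: gcd(5, v). Preserves old gcd iff gcd(5, v) = 5.
  Option A: v=66, gcd(5,66)=1 -> changes
  Option B: v=3, gcd(5,3)=1 -> changes
  Option C: v=58, gcd(5,58)=1 -> changes
  Option D: v=55, gcd(5,55)=5 -> preserves
  Option E: v=18, gcd(5,18)=1 -> changes

Answer: D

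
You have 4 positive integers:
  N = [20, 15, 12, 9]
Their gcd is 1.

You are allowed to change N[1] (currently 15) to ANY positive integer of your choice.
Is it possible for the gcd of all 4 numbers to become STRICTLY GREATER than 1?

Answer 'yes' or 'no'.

Current gcd = 1
gcd of all OTHER numbers (without N[1]=15): gcd([20, 12, 9]) = 1
The new gcd after any change is gcd(1, new_value).
This can be at most 1.
Since 1 = old gcd 1, the gcd can only stay the same or decrease.

Answer: no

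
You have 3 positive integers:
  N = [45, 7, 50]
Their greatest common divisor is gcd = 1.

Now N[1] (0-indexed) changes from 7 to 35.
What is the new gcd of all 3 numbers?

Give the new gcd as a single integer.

Answer: 5

Derivation:
Numbers: [45, 7, 50], gcd = 1
Change: index 1, 7 -> 35
gcd of the OTHER numbers (without index 1): gcd([45, 50]) = 5
New gcd = gcd(g_others, new_val) = gcd(5, 35) = 5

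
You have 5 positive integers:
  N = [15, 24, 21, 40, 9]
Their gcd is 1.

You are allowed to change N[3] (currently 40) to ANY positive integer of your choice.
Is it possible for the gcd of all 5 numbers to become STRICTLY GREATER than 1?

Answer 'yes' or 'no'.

Answer: yes

Derivation:
Current gcd = 1
gcd of all OTHER numbers (without N[3]=40): gcd([15, 24, 21, 9]) = 3
The new gcd after any change is gcd(3, new_value).
This can be at most 3.
Since 3 > old gcd 1, the gcd CAN increase (e.g., set N[3] = 3).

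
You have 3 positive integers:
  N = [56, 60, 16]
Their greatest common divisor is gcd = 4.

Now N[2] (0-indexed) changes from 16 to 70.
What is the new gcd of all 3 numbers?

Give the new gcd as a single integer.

Numbers: [56, 60, 16], gcd = 4
Change: index 2, 16 -> 70
gcd of the OTHER numbers (without index 2): gcd([56, 60]) = 4
New gcd = gcd(g_others, new_val) = gcd(4, 70) = 2

Answer: 2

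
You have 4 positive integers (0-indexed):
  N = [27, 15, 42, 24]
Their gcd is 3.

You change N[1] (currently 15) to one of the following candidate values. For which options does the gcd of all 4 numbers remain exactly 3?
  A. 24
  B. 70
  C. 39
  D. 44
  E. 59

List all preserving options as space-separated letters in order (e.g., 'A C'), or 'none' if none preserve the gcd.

Answer: A C

Derivation:
Old gcd = 3; gcd of others (without N[1]) = 3
New gcd for candidate v: gcd(3, v). Preserves old gcd iff gcd(3, v) = 3.
  Option A: v=24, gcd(3,24)=3 -> preserves
  Option B: v=70, gcd(3,70)=1 -> changes
  Option C: v=39, gcd(3,39)=3 -> preserves
  Option D: v=44, gcd(3,44)=1 -> changes
  Option E: v=59, gcd(3,59)=1 -> changes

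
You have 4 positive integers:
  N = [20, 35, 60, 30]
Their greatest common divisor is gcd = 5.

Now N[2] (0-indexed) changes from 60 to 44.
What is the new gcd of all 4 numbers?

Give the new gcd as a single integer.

Numbers: [20, 35, 60, 30], gcd = 5
Change: index 2, 60 -> 44
gcd of the OTHER numbers (without index 2): gcd([20, 35, 30]) = 5
New gcd = gcd(g_others, new_val) = gcd(5, 44) = 1

Answer: 1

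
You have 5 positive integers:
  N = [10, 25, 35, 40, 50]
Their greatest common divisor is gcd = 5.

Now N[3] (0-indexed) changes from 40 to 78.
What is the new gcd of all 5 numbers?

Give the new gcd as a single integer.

Numbers: [10, 25, 35, 40, 50], gcd = 5
Change: index 3, 40 -> 78
gcd of the OTHER numbers (without index 3): gcd([10, 25, 35, 50]) = 5
New gcd = gcd(g_others, new_val) = gcd(5, 78) = 1

Answer: 1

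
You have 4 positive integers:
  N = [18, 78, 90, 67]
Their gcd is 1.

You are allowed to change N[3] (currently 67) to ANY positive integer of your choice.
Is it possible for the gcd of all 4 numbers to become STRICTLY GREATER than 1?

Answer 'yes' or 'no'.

Answer: yes

Derivation:
Current gcd = 1
gcd of all OTHER numbers (without N[3]=67): gcd([18, 78, 90]) = 6
The new gcd after any change is gcd(6, new_value).
This can be at most 6.
Since 6 > old gcd 1, the gcd CAN increase (e.g., set N[3] = 6).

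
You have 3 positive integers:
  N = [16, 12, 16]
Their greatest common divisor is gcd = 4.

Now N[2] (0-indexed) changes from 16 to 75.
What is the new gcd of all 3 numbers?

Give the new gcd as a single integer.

Answer: 1

Derivation:
Numbers: [16, 12, 16], gcd = 4
Change: index 2, 16 -> 75
gcd of the OTHER numbers (without index 2): gcd([16, 12]) = 4
New gcd = gcd(g_others, new_val) = gcd(4, 75) = 1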